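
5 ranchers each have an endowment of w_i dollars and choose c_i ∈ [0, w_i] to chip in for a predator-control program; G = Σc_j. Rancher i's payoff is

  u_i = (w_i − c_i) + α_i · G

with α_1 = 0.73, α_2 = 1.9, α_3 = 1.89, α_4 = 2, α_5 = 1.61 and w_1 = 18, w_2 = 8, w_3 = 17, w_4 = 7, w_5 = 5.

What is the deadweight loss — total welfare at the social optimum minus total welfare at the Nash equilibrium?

128.34

∂u_i/∂c_i = α_i − 1, so rancher i contributes w_i if α_i > 1, else 0.
α_i > 1 for i ∈ {2, 3, 4, 5}; NE contributions (0, 8, 17, 7, 5), G = 37.
W^NE = Σw_i − G^NE + (Σα_i)·G^NE = 55 + 7.13·37 = 318.81.
Planner: ∂(Σu_j)/∂c_i = Σα_j − 1 = 7.13 > 0, so everyone contributes w_i; G^SO = 55, W^SO = 55 + 7.13·55 = 447.15.
Deadweight loss = 128.34.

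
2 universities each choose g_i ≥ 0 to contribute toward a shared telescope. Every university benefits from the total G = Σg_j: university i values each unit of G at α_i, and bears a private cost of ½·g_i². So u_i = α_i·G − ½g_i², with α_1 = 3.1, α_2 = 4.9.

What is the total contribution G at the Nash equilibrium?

8

University i's FOC: ∂u_i/∂g_i = α_i − g_i = 0, so g_i* = α_i.
NE contributions = (3.1, 4.9); G = 8.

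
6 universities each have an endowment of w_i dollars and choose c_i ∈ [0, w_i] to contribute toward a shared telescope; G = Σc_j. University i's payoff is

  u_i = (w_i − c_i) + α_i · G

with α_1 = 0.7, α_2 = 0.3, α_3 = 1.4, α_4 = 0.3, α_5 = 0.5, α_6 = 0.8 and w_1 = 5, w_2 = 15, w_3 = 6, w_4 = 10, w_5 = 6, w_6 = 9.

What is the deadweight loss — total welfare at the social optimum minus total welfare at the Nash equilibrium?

∂u_i/∂c_i = α_i − 1, so university i contributes w_i if α_i > 1, else 0.
α_i > 1 for i ∈ {3}; NE contributions (0, 0, 6, 0, 0, 0), G = 6.
W^NE = Σw_i − G^NE + (Σα_i)·G^NE = 51 + 3·6 = 69.
Planner: ∂(Σu_j)/∂c_i = Σα_j − 1 = 3 > 0, so everyone contributes w_i; G^SO = 51, W^SO = 51 + 3·51 = 204.
Deadweight loss = 135.

135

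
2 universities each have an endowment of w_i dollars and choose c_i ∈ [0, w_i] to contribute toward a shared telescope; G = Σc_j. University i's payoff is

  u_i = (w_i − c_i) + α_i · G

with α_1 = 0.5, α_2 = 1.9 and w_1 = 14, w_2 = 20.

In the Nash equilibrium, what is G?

∂u_i/∂c_i = α_i − 1, so university i contributes w_i if α_i > 1, else 0.
α_i > 1 for i ∈ {2}; NE contributions (0, 20), G = 20.

20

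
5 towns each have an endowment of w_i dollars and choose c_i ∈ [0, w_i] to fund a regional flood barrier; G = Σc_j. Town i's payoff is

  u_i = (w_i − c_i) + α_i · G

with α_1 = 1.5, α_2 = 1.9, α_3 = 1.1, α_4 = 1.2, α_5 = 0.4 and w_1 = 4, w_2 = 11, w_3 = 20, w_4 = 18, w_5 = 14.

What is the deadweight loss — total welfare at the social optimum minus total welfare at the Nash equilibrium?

∂u_i/∂c_i = α_i − 1, so town i contributes w_i if α_i > 1, else 0.
α_i > 1 for i ∈ {1, 2, 3, 4}; NE contributions (4, 11, 20, 18, 0), G = 53.
W^NE = Σw_i − G^NE + (Σα_i)·G^NE = 67 + 5.1·53 = 337.3.
Planner: ∂(Σu_j)/∂c_i = Σα_j − 1 = 5.1 > 0, so everyone contributes w_i; G^SO = 67, W^SO = 67 + 5.1·67 = 408.7.
Deadweight loss = 71.4.

71.4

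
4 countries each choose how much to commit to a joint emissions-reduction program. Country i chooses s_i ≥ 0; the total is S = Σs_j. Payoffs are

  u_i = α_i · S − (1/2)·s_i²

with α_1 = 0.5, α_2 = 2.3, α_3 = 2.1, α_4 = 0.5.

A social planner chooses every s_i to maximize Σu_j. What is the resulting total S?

Planner FOC: ∂(Σu_j)/∂s_i = (Σα_j) − s_i = 0, so s_i^SO = Σα_j = 5.4 for every i; S^SO = 21.6.

21.6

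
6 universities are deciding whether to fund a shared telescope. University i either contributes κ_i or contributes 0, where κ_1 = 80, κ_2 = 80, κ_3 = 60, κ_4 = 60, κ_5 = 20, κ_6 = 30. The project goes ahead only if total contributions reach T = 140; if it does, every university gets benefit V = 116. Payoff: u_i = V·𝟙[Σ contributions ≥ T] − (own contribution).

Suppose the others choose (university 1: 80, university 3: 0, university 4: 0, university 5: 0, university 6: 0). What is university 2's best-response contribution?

Others' total = 80. Contributing 80 brings total to 160 ≥ 140: gain V − κ_2 = 36.
Best response: 80.

80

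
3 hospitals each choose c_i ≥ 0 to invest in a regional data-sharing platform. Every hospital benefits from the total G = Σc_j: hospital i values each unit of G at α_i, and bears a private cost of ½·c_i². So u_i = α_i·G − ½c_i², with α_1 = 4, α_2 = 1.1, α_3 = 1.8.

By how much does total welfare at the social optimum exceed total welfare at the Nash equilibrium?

Hospital i's FOC: ∂u_i/∂c_i = α_i − c_i = 0, so c_i* = α_i.
NE contributions = (4, 1.1, 1.8); G = 6.9.
W^NE = (Σα)·G − ½Σα_i² = 6.9² − ½·20.45 = 37.385.
Planner sets c_i = Σα_j = 6.9 for every i, so G^SO = 3·6.9 = 20.7.
W^SO = (Σα)·G^SO − ½·3·(Σα)² = (3/2)·6.9² = 71.415.
Deadweight loss = W^SO − W^NE = 34.03.

34.03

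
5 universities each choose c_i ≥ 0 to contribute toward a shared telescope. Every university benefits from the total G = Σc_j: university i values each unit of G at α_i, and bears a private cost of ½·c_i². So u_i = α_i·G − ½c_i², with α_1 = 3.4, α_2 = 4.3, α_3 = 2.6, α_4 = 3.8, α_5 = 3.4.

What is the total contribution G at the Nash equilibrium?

17.5

University i's FOC: ∂u_i/∂c_i = α_i − c_i = 0, so c_i* = α_i.
NE contributions = (3.4, 4.3, 2.6, 3.8, 3.4); G = 17.5.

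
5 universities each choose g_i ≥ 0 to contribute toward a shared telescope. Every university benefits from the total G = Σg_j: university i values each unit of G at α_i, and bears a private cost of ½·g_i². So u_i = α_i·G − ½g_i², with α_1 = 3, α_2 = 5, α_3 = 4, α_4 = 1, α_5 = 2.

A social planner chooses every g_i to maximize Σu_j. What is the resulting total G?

Planner FOC: ∂(Σu_j)/∂g_i = (Σα_j) − g_i = 0, so g_i^SO = Σα_j = 15 for every i; G^SO = 75.

75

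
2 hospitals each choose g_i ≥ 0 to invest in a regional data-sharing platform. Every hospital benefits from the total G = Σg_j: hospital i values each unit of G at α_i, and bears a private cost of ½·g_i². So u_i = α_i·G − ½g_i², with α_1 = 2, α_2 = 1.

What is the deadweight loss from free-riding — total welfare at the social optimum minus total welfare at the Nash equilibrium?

2.5

Hospital i's FOC: ∂u_i/∂g_i = α_i − g_i = 0, so g_i* = α_i.
NE contributions = (2, 1); G = 3.
W^NE = (Σα)·G − ½Σα_i² = 3² − ½·5 = 6.5.
Planner sets g_i = Σα_j = 3 for every i, so G^SO = 2·3 = 6.
W^SO = (Σα)·G^SO − ½·2·(Σα)² = (2/2)·3² = 9.
Deadweight loss = W^SO − W^NE = 2.5.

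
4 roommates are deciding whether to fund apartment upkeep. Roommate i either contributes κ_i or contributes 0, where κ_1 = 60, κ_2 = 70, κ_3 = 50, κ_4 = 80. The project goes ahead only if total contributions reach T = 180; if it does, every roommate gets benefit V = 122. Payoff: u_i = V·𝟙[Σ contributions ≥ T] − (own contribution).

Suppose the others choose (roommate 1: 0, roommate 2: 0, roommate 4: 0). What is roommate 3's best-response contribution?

Others' total = 0. Even contributing 50 gives 50 < 180: no benefit either way.
Best response: 0.

0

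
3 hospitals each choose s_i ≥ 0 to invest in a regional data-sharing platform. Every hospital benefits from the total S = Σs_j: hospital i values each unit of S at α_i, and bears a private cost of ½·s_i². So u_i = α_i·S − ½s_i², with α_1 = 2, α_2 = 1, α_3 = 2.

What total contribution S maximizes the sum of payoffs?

Planner FOC: ∂(Σu_j)/∂s_i = (Σα_j) − s_i = 0, so s_i^SO = Σα_j = 5 for every i; S^SO = 15.

15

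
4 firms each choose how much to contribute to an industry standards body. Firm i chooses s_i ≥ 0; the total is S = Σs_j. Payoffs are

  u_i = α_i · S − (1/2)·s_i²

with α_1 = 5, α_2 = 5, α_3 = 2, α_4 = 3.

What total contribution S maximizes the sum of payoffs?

Planner FOC: ∂(Σu_j)/∂s_i = (Σα_j) − s_i = 0, so s_i^SO = Σα_j = 15 for every i; S^SO = 60.

60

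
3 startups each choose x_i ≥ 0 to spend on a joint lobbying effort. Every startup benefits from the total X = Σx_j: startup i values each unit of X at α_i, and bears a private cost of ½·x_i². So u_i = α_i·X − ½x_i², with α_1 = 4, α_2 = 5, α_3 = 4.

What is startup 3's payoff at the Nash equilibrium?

Startup i's FOC: ∂u_i/∂x_i = α_i − x_i = 0, so x_i* = α_i.
NE contributions = (4, 5, 4); X = 13.
u_3 = α_3·X − ½·(x_3)² = 4·13 − ½·4² = 44.

44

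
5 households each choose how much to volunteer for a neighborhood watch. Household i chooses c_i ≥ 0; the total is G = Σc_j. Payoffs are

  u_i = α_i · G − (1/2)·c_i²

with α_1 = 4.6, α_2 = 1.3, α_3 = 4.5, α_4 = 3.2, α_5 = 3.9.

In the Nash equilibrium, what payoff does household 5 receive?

Household i's FOC: ∂u_i/∂c_i = α_i − c_i = 0, so c_i* = α_i.
NE contributions = (4.6, 1.3, 4.5, 3.2, 3.9); G = 17.5.
u_5 = α_5·G − ½·(c_5)² = 3.9·17.5 − ½·3.9² = 60.645.

60.645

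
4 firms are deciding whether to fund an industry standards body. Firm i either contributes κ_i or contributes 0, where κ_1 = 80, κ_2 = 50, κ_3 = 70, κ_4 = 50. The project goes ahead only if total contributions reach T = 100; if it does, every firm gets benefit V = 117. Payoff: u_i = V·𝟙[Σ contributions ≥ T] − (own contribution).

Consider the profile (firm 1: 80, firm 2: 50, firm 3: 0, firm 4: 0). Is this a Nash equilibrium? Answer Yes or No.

Yes

Total = 130 ≥ 100: provided.
Firm 1 (pledges 80, payoff 37): dropping to 0 → total 50, payoff 0. No gain.
Firm 2 (pledges 50, payoff 67): dropping to 0 → total 80, payoff 0. No gain.
Firm 3 (pledges 0, payoff 117): pledging 70 → total 200, payoff 47. No gain.
Firm 4 (pledges 0, payoff 117): pledging 50 → total 180, payoff 67. No gain.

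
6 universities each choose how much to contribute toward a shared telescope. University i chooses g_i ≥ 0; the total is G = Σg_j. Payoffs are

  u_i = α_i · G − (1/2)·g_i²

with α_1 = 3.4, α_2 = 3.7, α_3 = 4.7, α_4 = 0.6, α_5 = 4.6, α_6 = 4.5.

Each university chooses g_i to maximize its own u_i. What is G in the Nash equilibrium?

21.5

University i's FOC: ∂u_i/∂g_i = α_i − g_i = 0, so g_i* = α_i.
NE contributions = (3.4, 3.7, 4.7, 0.6, 4.6, 4.5); G = 21.5.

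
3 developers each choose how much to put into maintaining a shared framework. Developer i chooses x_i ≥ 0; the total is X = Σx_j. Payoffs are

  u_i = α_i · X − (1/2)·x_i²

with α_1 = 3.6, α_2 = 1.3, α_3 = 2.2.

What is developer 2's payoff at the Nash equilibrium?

Developer i's FOC: ∂u_i/∂x_i = α_i − x_i = 0, so x_i* = α_i.
NE contributions = (3.6, 1.3, 2.2); X = 7.1.
u_2 = α_2·X − ½·(x_2)² = 1.3·7.1 − ½·1.3² = 8.385.

8.385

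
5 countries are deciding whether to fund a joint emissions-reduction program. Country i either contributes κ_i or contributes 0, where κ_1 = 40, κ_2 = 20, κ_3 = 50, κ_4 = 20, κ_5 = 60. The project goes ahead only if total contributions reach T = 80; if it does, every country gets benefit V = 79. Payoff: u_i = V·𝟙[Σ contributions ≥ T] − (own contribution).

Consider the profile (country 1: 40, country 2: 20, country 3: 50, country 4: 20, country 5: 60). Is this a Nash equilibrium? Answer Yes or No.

Total = 190 ≥ 80: provided.
Country 1 (pledges 40, payoff 39): dropping to 0 → total 150, payoff 79. Profitable deviation.

No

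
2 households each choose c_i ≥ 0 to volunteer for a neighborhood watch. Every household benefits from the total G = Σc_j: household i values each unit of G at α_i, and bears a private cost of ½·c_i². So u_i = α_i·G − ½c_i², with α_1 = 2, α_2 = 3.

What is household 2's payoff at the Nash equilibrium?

10.5

Household i's FOC: ∂u_i/∂c_i = α_i − c_i = 0, so c_i* = α_i.
NE contributions = (2, 3); G = 5.
u_2 = α_2·G − ½·(c_2)² = 3·5 − ½·3² = 10.5.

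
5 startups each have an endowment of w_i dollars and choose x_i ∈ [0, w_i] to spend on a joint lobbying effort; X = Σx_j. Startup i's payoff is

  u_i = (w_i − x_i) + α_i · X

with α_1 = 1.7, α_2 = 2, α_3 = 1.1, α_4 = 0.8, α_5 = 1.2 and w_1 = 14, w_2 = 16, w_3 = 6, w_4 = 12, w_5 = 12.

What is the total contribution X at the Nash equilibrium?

48

∂u_i/∂x_i = α_i − 1, so startup i contributes w_i if α_i > 1, else 0.
α_i > 1 for i ∈ {1, 2, 3, 5}; NE contributions (14, 16, 6, 0, 12), X = 48.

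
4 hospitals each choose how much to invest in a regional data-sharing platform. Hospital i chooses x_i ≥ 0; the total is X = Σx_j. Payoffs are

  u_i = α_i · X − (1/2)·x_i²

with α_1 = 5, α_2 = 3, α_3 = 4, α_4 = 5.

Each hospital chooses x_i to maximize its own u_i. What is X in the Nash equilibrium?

Hospital i's FOC: ∂u_i/∂x_i = α_i − x_i = 0, so x_i* = α_i.
NE contributions = (5, 3, 4, 5); X = 17.

17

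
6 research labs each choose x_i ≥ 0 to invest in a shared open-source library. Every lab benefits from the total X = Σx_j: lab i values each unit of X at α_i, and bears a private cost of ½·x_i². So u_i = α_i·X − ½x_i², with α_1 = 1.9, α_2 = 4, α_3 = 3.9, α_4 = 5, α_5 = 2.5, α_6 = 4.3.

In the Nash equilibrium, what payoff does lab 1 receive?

39.235

Lab i's FOC: ∂u_i/∂x_i = α_i − x_i = 0, so x_i* = α_i.
NE contributions = (1.9, 4, 3.9, 5, 2.5, 4.3); X = 21.6.
u_1 = α_1·X − ½·(x_1)² = 1.9·21.6 − ½·1.9² = 39.235.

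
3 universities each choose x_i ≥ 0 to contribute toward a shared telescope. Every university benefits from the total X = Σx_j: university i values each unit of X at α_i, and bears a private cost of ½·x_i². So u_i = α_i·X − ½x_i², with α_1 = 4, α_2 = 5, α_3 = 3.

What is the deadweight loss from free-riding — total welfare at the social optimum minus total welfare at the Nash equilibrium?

97

University i's FOC: ∂u_i/∂x_i = α_i − x_i = 0, so x_i* = α_i.
NE contributions = (4, 5, 3); X = 12.
W^NE = (Σα)·X − ½Σα_i² = 12² − ½·50 = 119.
Planner sets x_i = Σα_j = 12 for every i, so X^SO = 3·12 = 36.
W^SO = (Σα)·X^SO − ½·3·(Σα)² = (3/2)·12² = 216.
Deadweight loss = W^SO − W^NE = 97.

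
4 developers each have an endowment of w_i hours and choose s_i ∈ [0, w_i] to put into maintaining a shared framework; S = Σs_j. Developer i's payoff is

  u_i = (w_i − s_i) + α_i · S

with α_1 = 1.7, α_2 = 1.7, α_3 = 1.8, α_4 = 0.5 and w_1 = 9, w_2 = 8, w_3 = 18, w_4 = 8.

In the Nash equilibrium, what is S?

35

∂u_i/∂s_i = α_i − 1, so developer i contributes w_i if α_i > 1, else 0.
α_i > 1 for i ∈ {1, 2, 3}; NE contributions (9, 8, 18, 0), S = 35.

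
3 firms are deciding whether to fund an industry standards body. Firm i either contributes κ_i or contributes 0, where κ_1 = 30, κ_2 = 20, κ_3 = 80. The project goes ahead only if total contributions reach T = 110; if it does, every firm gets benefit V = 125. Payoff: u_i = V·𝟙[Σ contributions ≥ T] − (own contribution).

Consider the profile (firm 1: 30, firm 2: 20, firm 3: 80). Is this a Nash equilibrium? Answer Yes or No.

Total = 130 ≥ 110: provided.
Firm 1 (pledges 30, payoff 95): dropping to 0 → total 100, payoff 0. No gain.
Firm 2 (pledges 20, payoff 105): dropping to 0 → total 110, payoff 125. Profitable deviation.

No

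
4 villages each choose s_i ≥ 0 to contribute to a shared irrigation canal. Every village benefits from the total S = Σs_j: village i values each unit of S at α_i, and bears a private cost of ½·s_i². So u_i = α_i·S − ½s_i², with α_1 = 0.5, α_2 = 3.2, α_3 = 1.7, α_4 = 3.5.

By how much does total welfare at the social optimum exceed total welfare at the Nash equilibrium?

92.025

Village i's FOC: ∂u_i/∂s_i = α_i − s_i = 0, so s_i* = α_i.
NE contributions = (0.5, 3.2, 1.7, 3.5); S = 8.9.
W^NE = (Σα)·S − ½Σα_i² = 8.9² − ½·25.63 = 66.395.
Planner sets s_i = Σα_j = 8.9 for every i, so S^SO = 4·8.9 = 35.6.
W^SO = (Σα)·S^SO − ½·4·(Σα)² = (4/2)·8.9² = 158.42.
Deadweight loss = W^SO − W^NE = 92.025.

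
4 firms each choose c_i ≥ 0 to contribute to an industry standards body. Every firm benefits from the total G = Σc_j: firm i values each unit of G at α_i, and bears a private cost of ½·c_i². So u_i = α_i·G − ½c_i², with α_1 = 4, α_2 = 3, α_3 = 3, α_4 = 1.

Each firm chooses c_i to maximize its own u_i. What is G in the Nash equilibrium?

11

Firm i's FOC: ∂u_i/∂c_i = α_i − c_i = 0, so c_i* = α_i.
NE contributions = (4, 3, 3, 1); G = 11.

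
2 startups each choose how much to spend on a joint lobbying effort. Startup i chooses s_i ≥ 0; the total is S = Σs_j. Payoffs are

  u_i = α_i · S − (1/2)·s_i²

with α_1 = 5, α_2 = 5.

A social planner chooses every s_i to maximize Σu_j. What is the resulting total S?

Planner FOC: ∂(Σu_j)/∂s_i = (Σα_j) − s_i = 0, so s_i^SO = Σα_j = 10 for every i; S^SO = 20.

20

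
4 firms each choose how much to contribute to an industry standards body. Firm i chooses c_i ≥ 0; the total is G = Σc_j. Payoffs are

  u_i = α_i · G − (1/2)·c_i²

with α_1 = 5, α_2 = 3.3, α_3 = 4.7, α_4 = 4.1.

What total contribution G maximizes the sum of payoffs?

Planner FOC: ∂(Σu_j)/∂c_i = (Σα_j) − c_i = 0, so c_i^SO = Σα_j = 17.1 for every i; G^SO = 68.4.

68.4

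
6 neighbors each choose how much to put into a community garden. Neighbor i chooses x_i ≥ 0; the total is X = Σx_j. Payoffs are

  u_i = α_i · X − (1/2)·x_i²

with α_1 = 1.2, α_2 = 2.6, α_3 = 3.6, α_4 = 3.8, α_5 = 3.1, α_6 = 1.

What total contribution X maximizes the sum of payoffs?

91.8

Planner FOC: ∂(Σu_j)/∂x_i = (Σα_j) − x_i = 0, so x_i^SO = Σα_j = 15.3 for every i; X^SO = 91.8.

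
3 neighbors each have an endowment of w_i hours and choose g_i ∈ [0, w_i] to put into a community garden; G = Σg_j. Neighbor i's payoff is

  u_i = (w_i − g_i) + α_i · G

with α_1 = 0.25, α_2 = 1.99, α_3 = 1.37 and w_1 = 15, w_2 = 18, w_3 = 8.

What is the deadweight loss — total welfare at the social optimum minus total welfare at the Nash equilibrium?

39.15

∂u_i/∂g_i = α_i − 1, so neighbor i contributes w_i if α_i > 1, else 0.
α_i > 1 for i ∈ {2, 3}; NE contributions (0, 18, 8), G = 26.
W^NE = Σw_i − G^NE + (Σα_i)·G^NE = 41 + 2.61·26 = 108.86.
Planner: ∂(Σu_j)/∂g_i = Σα_j − 1 = 2.61 > 0, so everyone contributes w_i; G^SO = 41, W^SO = 41 + 2.61·41 = 148.01.
Deadweight loss = 39.15.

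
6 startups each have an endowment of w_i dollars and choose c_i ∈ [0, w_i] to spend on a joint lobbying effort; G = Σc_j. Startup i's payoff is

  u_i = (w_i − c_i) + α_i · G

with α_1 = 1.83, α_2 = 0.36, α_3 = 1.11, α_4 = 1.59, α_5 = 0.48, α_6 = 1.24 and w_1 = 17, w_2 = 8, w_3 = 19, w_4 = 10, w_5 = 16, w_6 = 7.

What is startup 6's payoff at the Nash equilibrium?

65.72

∂u_i/∂c_i = α_i − 1, so startup i contributes w_i if α_i > 1, else 0.
α_i > 1 for i ∈ {1, 3, 4, 6}; NE contributions (17, 0, 19, 10, 0, 7), G = 53.
u_6 = (7 − 7) + 1.24·53 = 65.72.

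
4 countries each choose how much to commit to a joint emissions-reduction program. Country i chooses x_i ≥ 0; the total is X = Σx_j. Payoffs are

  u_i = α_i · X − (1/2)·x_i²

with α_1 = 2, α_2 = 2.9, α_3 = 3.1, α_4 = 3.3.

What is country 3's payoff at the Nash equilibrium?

Country i's FOC: ∂u_i/∂x_i = α_i − x_i = 0, so x_i* = α_i.
NE contributions = (2, 2.9, 3.1, 3.3); X = 11.3.
u_3 = α_3·X − ½·(x_3)² = 3.1·11.3 − ½·3.1² = 30.225.

30.225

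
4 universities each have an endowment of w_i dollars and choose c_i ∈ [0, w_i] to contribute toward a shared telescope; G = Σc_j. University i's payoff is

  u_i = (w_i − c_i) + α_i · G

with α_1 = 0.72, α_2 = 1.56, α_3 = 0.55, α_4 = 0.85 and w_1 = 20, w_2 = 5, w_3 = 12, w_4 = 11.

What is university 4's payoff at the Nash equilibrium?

15.25

∂u_i/∂c_i = α_i − 1, so university i contributes w_i if α_i > 1, else 0.
α_i > 1 for i ∈ {2}; NE contributions (0, 5, 0, 0), G = 5.
u_4 = (11 − 0) + 0.85·5 = 15.25.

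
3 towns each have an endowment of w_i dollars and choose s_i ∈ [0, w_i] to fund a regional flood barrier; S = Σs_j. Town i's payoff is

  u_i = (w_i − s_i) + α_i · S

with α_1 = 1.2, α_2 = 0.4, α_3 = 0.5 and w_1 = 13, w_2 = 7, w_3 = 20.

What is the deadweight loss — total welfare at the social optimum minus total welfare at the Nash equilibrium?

∂u_i/∂s_i = α_i − 1, so town i contributes w_i if α_i > 1, else 0.
α_i > 1 for i ∈ {1}; NE contributions (13, 0, 0), S = 13.
W^NE = Σw_i − S^NE + (Σα_i)·S^NE = 40 + 1.1·13 = 54.3.
Planner: ∂(Σu_j)/∂s_i = Σα_j − 1 = 1.1 > 0, so everyone contributes w_i; S^SO = 40, W^SO = 40 + 1.1·40 = 84.
Deadweight loss = 29.7.

29.7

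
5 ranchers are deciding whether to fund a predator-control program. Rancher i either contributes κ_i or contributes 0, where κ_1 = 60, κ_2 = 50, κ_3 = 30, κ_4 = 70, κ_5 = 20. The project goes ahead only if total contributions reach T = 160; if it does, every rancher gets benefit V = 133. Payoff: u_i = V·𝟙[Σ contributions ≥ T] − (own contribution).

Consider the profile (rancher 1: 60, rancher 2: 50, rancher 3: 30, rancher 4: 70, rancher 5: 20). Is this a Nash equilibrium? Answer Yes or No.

No

Total = 230 ≥ 160: provided.
Rancher 1 (pledges 60, payoff 73): dropping to 0 → total 170, payoff 133. Profitable deviation.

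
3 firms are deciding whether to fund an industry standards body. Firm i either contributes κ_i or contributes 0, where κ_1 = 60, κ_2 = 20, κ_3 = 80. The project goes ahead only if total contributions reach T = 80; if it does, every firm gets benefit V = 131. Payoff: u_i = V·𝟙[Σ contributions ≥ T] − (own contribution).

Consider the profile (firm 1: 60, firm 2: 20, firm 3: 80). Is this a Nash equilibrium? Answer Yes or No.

No

Total = 160 ≥ 80: provided.
Firm 1 (pledges 60, payoff 71): dropping to 0 → total 100, payoff 131. Profitable deviation.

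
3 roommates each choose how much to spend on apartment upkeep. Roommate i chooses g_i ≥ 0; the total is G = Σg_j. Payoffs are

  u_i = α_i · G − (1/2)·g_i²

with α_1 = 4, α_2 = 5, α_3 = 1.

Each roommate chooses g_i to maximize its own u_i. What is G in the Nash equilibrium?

Roommate i's FOC: ∂u_i/∂g_i = α_i − g_i = 0, so g_i* = α_i.
NE contributions = (4, 5, 1); G = 10.

10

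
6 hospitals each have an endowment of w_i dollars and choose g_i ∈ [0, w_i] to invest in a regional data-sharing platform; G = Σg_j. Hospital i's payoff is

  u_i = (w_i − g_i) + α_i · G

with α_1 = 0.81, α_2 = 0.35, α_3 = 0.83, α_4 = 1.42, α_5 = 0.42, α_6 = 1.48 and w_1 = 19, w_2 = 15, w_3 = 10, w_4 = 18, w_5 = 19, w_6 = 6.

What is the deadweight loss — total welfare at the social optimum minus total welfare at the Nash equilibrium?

∂u_i/∂g_i = α_i − 1, so hospital i contributes w_i if α_i > 1, else 0.
α_i > 1 for i ∈ {4, 6}; NE contributions (0, 0, 0, 18, 0, 6), G = 24.
W^NE = Σw_i − G^NE + (Σα_i)·G^NE = 87 + 4.31·24 = 190.44.
Planner: ∂(Σu_j)/∂g_i = Σα_j − 1 = 4.31 > 0, so everyone contributes w_i; G^SO = 87, W^SO = 87 + 4.31·87 = 461.97.
Deadweight loss = 271.53.

271.53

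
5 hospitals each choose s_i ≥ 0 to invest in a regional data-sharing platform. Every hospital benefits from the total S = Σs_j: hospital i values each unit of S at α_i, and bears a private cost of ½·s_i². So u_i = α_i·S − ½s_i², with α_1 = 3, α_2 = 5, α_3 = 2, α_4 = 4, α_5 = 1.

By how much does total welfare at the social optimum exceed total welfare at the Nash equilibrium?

Hospital i's FOC: ∂u_i/∂s_i = α_i − s_i = 0, so s_i* = α_i.
NE contributions = (3, 5, 2, 4, 1); S = 15.
W^NE = (Σα)·S − ½Σα_i² = 15² − ½·55 = 197.5.
Planner sets s_i = Σα_j = 15 for every i, so S^SO = 5·15 = 75.
W^SO = (Σα)·S^SO − ½·5·(Σα)² = (5/2)·15² = 562.5.
Deadweight loss = W^SO − W^NE = 365.

365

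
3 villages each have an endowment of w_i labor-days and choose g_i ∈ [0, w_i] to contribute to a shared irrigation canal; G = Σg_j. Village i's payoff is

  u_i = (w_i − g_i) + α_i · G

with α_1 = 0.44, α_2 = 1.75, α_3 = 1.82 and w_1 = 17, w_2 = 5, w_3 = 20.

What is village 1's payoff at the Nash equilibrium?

28

∂u_i/∂g_i = α_i − 1, so village i contributes w_i if α_i > 1, else 0.
α_i > 1 for i ∈ {2, 3}; NE contributions (0, 5, 20), G = 25.
u_1 = (17 − 0) + 0.44·25 = 28.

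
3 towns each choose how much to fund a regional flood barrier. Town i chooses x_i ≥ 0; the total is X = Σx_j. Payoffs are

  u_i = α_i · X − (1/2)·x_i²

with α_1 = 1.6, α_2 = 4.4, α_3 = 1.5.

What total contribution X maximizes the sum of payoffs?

22.5

Planner FOC: ∂(Σu_j)/∂x_i = (Σα_j) − x_i = 0, so x_i^SO = Σα_j = 7.5 for every i; X^SO = 22.5.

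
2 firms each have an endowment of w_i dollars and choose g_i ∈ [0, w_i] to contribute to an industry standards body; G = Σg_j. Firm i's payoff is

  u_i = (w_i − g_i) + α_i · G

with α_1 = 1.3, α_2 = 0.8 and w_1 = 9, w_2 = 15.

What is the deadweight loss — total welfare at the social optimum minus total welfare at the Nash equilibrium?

16.5

∂u_i/∂g_i = α_i − 1, so firm i contributes w_i if α_i > 1, else 0.
α_i > 1 for i ∈ {1}; NE contributions (9, 0), G = 9.
W^NE = Σw_i − G^NE + (Σα_i)·G^NE = 24 + 1.1·9 = 33.9.
Planner: ∂(Σu_j)/∂g_i = Σα_j − 1 = 1.1 > 0, so everyone contributes w_i; G^SO = 24, W^SO = 24 + 1.1·24 = 50.4.
Deadweight loss = 16.5.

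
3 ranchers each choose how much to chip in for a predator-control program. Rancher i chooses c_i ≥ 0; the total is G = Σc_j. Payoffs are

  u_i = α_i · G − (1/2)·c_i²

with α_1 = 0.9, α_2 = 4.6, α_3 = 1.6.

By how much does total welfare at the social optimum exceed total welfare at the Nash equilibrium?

37.47

Rancher i's FOC: ∂u_i/∂c_i = α_i − c_i = 0, so c_i* = α_i.
NE contributions = (0.9, 4.6, 1.6); G = 7.1.
W^NE = (Σα)·G − ½Σα_i² = 7.1² − ½·24.53 = 38.145.
Planner sets c_i = Σα_j = 7.1 for every i, so G^SO = 3·7.1 = 21.3.
W^SO = (Σα)·G^SO − ½·3·(Σα)² = (3/2)·7.1² = 75.615.
Deadweight loss = W^SO − W^NE = 37.47.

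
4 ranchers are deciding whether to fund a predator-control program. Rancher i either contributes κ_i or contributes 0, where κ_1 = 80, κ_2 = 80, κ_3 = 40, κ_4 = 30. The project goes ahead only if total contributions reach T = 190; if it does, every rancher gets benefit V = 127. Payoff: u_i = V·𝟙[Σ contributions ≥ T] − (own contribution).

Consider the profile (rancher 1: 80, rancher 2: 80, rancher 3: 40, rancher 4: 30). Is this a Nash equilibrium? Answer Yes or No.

Total = 230 ≥ 190: provided.
Rancher 1 (pledges 80, payoff 47): dropping to 0 → total 150, payoff 0. No gain.
Rancher 2 (pledges 80, payoff 47): dropping to 0 → total 150, payoff 0. No gain.
Rancher 3 (pledges 40, payoff 87): dropping to 0 → total 190, payoff 127. Profitable deviation.

No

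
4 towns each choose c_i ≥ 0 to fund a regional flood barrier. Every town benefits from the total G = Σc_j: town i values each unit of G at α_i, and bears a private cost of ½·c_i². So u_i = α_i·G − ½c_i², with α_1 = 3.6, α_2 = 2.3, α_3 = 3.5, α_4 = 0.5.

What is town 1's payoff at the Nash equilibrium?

29.16

Town i's FOC: ∂u_i/∂c_i = α_i − c_i = 0, so c_i* = α_i.
NE contributions = (3.6, 2.3, 3.5, 0.5); G = 9.9.
u_1 = α_1·G − ½·(c_1)² = 3.6·9.9 − ½·3.6² = 29.16.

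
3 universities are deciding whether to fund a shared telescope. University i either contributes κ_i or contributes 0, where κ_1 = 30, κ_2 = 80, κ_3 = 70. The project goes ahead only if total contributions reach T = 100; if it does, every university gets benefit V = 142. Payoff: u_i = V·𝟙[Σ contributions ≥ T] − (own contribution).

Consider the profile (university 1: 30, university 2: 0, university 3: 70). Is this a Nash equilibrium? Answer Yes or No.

Yes

Total = 100 ≥ 100: provided.
University 1 (pledges 30, payoff 112): dropping to 0 → total 70, payoff 0. No gain.
University 2 (pledges 0, payoff 142): pledging 80 → total 180, payoff 62. No gain.
University 3 (pledges 70, payoff 72): dropping to 0 → total 30, payoff 0. No gain.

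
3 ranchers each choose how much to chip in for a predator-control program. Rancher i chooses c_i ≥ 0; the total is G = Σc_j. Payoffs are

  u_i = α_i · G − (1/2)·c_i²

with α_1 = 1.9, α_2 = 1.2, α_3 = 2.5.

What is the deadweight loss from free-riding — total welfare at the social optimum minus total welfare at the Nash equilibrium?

Rancher i's FOC: ∂u_i/∂c_i = α_i − c_i = 0, so c_i* = α_i.
NE contributions = (1.9, 1.2, 2.5); G = 5.6.
W^NE = (Σα)·G − ½Σα_i² = 5.6² − ½·11.3 = 25.71.
Planner sets c_i = Σα_j = 5.6 for every i, so G^SO = 3·5.6 = 16.8.
W^SO = (Σα)·G^SO − ½·3·(Σα)² = (3/2)·5.6² = 47.04.
Deadweight loss = W^SO − W^NE = 21.33.

21.33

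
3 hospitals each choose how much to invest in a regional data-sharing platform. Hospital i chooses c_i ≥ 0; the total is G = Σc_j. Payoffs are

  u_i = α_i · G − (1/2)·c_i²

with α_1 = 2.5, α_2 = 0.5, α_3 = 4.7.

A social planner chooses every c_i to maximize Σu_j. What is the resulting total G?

Planner FOC: ∂(Σu_j)/∂c_i = (Σα_j) − c_i = 0, so c_i^SO = Σα_j = 7.7 for every i; G^SO = 23.1.

23.1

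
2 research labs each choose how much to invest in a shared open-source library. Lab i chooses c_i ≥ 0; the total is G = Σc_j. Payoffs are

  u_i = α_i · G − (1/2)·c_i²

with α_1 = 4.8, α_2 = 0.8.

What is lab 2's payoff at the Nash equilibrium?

4.16

Lab i's FOC: ∂u_i/∂c_i = α_i − c_i = 0, so c_i* = α_i.
NE contributions = (4.8, 0.8); G = 5.6.
u_2 = α_2·G − ½·(c_2)² = 0.8·5.6 − ½·0.8² = 4.16.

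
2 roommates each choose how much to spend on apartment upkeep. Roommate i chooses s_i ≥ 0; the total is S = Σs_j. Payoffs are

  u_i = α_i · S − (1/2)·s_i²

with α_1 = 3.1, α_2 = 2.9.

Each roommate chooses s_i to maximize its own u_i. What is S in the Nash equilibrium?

6

Roommate i's FOC: ∂u_i/∂s_i = α_i − s_i = 0, so s_i* = α_i.
NE contributions = (3.1, 2.9); S = 6.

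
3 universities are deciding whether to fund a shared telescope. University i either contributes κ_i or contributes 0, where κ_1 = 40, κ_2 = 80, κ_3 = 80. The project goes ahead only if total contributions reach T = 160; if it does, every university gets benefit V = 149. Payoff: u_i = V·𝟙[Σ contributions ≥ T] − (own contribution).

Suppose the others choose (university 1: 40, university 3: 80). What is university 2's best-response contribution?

Others' total = 120. Contributing 80 brings total to 200 ≥ 160: gain V − κ_2 = 69.
Best response: 80.

80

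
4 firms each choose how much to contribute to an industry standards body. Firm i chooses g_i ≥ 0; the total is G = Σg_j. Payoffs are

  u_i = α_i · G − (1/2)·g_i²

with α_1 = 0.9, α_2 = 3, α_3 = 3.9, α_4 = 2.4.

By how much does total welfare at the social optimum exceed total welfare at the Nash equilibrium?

119.43

Firm i's FOC: ∂u_i/∂g_i = α_i − g_i = 0, so g_i* = α_i.
NE contributions = (0.9, 3, 3.9, 2.4); G = 10.2.
W^NE = (Σα)·G − ½Σα_i² = 10.2² − ½·30.78 = 88.65.
Planner sets g_i = Σα_j = 10.2 for every i, so G^SO = 4·10.2 = 40.8.
W^SO = (Σα)·G^SO − ½·4·(Σα)² = (4/2)·10.2² = 208.08.
Deadweight loss = W^SO − W^NE = 119.43.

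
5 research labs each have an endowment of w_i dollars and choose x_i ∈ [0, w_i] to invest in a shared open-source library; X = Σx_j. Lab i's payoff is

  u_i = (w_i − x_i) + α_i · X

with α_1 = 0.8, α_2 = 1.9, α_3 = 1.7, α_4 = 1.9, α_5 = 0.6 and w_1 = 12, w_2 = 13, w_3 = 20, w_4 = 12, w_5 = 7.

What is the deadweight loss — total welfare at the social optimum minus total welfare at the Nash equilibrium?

∂u_i/∂x_i = α_i − 1, so lab i contributes w_i if α_i > 1, else 0.
α_i > 1 for i ∈ {2, 3, 4}; NE contributions (0, 13, 20, 12, 0), X = 45.
W^NE = Σw_i − X^NE + (Σα_i)·X^NE = 64 + 5.9·45 = 329.5.
Planner: ∂(Σu_j)/∂x_i = Σα_j − 1 = 5.9 > 0, so everyone contributes w_i; X^SO = 64, W^SO = 64 + 5.9·64 = 441.6.
Deadweight loss = 112.1.

112.1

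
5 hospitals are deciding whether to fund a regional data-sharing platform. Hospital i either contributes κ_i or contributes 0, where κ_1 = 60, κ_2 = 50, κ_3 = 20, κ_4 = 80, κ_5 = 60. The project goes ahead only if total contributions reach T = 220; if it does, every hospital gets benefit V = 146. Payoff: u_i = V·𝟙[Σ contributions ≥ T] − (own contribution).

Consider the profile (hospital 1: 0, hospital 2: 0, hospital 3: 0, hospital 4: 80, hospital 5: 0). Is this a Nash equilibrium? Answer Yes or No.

Total = 80 < 220: not provided.
Hospital 1 (pledges 0, payoff 0): pledging 60 → total 140, payoff -60. No gain.
Hospital 2 (pledges 0, payoff 0): pledging 50 → total 130, payoff -50. No gain.
Hospital 3 (pledges 0, payoff 0): pledging 20 → total 100, payoff -20. No gain.
Hospital 4 (pledges 80, payoff -80): dropping to 0 → total 0, payoff 0. Profitable deviation.

No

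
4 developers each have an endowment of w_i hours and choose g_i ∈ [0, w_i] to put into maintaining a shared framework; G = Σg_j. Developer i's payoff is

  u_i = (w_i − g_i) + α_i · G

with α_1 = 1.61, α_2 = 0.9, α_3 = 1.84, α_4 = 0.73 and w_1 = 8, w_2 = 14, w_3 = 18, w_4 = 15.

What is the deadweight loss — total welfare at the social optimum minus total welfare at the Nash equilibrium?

118.32

∂u_i/∂g_i = α_i − 1, so developer i contributes w_i if α_i > 1, else 0.
α_i > 1 for i ∈ {1, 3}; NE contributions (8, 0, 18, 0), G = 26.
W^NE = Σw_i − G^NE + (Σα_i)·G^NE = 55 + 4.08·26 = 161.08.
Planner: ∂(Σu_j)/∂g_i = Σα_j − 1 = 4.08 > 0, so everyone contributes w_i; G^SO = 55, W^SO = 55 + 4.08·55 = 279.4.
Deadweight loss = 118.32.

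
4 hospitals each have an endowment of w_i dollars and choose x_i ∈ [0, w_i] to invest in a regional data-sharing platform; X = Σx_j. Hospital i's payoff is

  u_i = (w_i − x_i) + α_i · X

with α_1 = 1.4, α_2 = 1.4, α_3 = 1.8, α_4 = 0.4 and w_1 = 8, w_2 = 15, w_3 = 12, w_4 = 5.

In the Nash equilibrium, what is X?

35

∂u_i/∂x_i = α_i − 1, so hospital i contributes w_i if α_i > 1, else 0.
α_i > 1 for i ∈ {1, 2, 3}; NE contributions (8, 15, 12, 0), X = 35.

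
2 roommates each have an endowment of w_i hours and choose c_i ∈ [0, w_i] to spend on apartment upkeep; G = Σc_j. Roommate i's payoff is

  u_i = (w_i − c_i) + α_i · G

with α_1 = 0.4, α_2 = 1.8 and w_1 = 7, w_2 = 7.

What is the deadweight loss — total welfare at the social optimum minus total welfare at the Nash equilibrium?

8.4

∂u_i/∂c_i = α_i − 1, so roommate i contributes w_i if α_i > 1, else 0.
α_i > 1 for i ∈ {2}; NE contributions (0, 7), G = 7.
W^NE = Σw_i − G^NE + (Σα_i)·G^NE = 14 + 1.2·7 = 22.4.
Planner: ∂(Σu_j)/∂c_i = Σα_j − 1 = 1.2 > 0, so everyone contributes w_i; G^SO = 14, W^SO = 14 + 1.2·14 = 30.8.
Deadweight loss = 8.4.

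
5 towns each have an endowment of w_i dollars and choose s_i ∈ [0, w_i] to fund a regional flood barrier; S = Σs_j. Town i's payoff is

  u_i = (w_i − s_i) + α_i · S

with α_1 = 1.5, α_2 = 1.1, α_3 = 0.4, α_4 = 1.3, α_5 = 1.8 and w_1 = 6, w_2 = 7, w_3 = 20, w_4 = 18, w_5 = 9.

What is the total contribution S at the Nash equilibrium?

40

∂u_i/∂s_i = α_i − 1, so town i contributes w_i if α_i > 1, else 0.
α_i > 1 for i ∈ {1, 2, 4, 5}; NE contributions (6, 7, 0, 18, 9), S = 40.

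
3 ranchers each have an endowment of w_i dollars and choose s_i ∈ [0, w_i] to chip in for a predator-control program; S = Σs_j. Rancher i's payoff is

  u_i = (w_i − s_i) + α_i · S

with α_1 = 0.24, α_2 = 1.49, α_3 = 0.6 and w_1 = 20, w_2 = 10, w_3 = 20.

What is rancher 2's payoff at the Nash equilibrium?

14.9

∂u_i/∂s_i = α_i − 1, so rancher i contributes w_i if α_i > 1, else 0.
α_i > 1 for i ∈ {2}; NE contributions (0, 10, 0), S = 10.
u_2 = (10 − 10) + 1.49·10 = 14.9.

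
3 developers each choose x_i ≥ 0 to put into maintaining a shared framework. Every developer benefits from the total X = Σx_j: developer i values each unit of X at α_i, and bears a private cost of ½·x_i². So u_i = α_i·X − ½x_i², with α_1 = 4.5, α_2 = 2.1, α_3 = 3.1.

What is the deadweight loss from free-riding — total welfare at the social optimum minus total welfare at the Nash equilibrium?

64.18

Developer i's FOC: ∂u_i/∂x_i = α_i − x_i = 0, so x_i* = α_i.
NE contributions = (4.5, 2.1, 3.1); X = 9.7.
W^NE = (Σα)·X − ½Σα_i² = 9.7² − ½·34.27 = 76.955.
Planner sets x_i = Σα_j = 9.7 for every i, so X^SO = 3·9.7 = 29.1.
W^SO = (Σα)·X^SO − ½·3·(Σα)² = (3/2)·9.7² = 141.135.
Deadweight loss = W^SO − W^NE = 64.18.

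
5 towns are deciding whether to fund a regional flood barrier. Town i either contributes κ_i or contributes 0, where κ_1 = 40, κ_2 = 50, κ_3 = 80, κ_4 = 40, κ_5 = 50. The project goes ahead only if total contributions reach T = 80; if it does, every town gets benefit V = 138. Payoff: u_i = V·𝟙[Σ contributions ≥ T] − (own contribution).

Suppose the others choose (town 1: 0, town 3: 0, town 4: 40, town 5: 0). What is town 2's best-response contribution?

Others' total = 40. Contributing 50 brings total to 90 ≥ 80: gain V − κ_2 = 88.
Best response: 50.

50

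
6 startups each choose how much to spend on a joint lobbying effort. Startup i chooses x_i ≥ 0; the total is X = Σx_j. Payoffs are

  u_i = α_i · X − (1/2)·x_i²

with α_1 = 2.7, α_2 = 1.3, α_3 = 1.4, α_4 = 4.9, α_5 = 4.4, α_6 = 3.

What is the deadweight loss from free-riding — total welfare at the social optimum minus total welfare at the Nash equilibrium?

Startup i's FOC: ∂u_i/∂x_i = α_i − x_i = 0, so x_i* = α_i.
NE contributions = (2.7, 1.3, 1.4, 4.9, 4.4, 3); X = 17.7.
W^NE = (Σα)·X − ½Σα_i² = 17.7² − ½·63.31 = 281.635.
Planner sets x_i = Σα_j = 17.7 for every i, so X^SO = 6·17.7 = 106.2.
W^SO = (Σα)·X^SO − ½·6·(Σα)² = (6/2)·17.7² = 939.87.
Deadweight loss = W^SO − W^NE = 658.235.

658.235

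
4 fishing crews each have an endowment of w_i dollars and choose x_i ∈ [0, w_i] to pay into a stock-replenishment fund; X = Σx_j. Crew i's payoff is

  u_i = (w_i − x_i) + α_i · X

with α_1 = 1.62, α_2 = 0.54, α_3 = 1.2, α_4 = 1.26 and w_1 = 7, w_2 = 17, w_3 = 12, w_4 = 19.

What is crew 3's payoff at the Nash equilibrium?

∂u_i/∂x_i = α_i − 1, so crew i contributes w_i if α_i > 1, else 0.
α_i > 1 for i ∈ {1, 3, 4}; NE contributions (7, 0, 12, 19), X = 38.
u_3 = (12 − 12) + 1.2·38 = 45.6.

45.6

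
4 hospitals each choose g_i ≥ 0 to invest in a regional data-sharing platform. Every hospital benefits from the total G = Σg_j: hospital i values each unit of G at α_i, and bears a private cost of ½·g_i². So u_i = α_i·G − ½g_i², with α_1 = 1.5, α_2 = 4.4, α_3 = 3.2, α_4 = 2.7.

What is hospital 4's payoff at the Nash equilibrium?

28.215

Hospital i's FOC: ∂u_i/∂g_i = α_i − g_i = 0, so g_i* = α_i.
NE contributions = (1.5, 4.4, 3.2, 2.7); G = 11.8.
u_4 = α_4·G − ½·(g_4)² = 2.7·11.8 − ½·2.7² = 28.215.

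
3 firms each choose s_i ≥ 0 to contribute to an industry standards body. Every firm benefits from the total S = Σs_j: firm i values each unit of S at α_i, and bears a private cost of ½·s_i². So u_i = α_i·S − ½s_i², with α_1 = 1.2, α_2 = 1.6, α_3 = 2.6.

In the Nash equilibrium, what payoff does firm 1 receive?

Firm i's FOC: ∂u_i/∂s_i = α_i − s_i = 0, so s_i* = α_i.
NE contributions = (1.2, 1.6, 2.6); S = 5.4.
u_1 = α_1·S − ½·(s_1)² = 1.2·5.4 − ½·1.2² = 5.76.

5.76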